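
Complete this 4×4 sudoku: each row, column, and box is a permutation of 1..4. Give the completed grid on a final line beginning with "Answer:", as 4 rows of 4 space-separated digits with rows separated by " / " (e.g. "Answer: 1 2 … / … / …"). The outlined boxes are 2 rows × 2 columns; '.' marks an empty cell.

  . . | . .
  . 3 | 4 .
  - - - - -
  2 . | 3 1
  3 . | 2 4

Step 1. [r1c2∈{1,2,4}] r1c2 is the only open cell in col 2 admitting 2, so r1c2=2.
Step 2. [r2c1∈{1}] only 1 remains possible at r2c1 ⇒ r2c1=1.
Step 3. [r1c1∈{4}] r1c1 is down to just 4 ⇒ r1c1=4.
Step 4. [r4c2∈{1}] r4c2 has the single candidate 1. So r4c2=1.
Step 5. [r2c4∈{2}] r2c4 has the single candidate 2, so r2c4=2.
Step 6. [r3c2∈{4}] r3c2 is down to just 4. So r3c2=4.
Step 7. [r1c3∈{1}] r1c3's peers cover all but 1 ⇒ r1c3=1.
Step 8. [r1c4∈{3}] r1c4's peers cover all but 3 ⇒ r1c4=3.

Answer: 4 2 1 3 / 1 3 4 2 / 2 4 3 1 / 3 1 2 4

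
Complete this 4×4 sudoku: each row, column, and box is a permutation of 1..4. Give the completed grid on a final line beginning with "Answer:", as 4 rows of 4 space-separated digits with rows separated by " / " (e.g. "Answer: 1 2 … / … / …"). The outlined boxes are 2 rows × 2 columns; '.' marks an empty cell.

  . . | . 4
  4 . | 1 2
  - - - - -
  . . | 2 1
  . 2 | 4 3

Step 1. [r2c2∈{3}] r2c2 is down to just 3, so r2c2=3.
Step 2. [r1c1∈{1,2}] across row 1, 2 lands solely at r1c1. So r1c1=2.
Step 3. [r4c1∈{1}] only 1 remains possible at r4c1, so r4c1=1.
Step 4. [r1c2∈{1}] r1c2 is down to just 1, so r1c2=1.
Step 5. [r1c3∈{3}] only 3 remains possible at r1c3. So r1c3=3.
Step 6. [r3c2∈{4}] r3c2 has the single candidate 4, so r3c2=4.
Step 7. [r3c1∈{3}] r3c1 has the single candidate 3 ⇒ r3c1=3.

Answer: 2 1 3 4 / 4 3 1 2 / 3 4 2 1 / 1 2 4 3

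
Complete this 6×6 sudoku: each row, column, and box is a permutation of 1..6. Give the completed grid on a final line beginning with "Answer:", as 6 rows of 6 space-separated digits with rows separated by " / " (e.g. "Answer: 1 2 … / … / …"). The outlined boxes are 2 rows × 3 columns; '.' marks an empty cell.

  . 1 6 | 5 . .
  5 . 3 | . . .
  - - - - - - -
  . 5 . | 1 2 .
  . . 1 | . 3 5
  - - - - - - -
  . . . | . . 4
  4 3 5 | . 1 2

Step 1. [r6c4∈{6}] nothing but 6 survives at r6c4, so r6c4=6.
Step 2. [r2c2∈{2,4}] across box 1, 4 lands solely at r2c2. So r2c2=4.
Step 3. [r1c1∈{2}] nothing but 2 survives at r1c1, so r1c1=2.
Step 4. [r4c1∈{6}] only 6 remains possible at r4c1, so r4c1=6.
Step 5. [r2c5∈{6}] r2c5 is down to just 6. So r2c5=6.
Step 6. [r5c2∈{2,6}] row 5 places 6 nowhere but r5c2. So r5c2=6.
Step 7. [r1c5∈{4}] r1c5 is down to just 4. So r1c5=4.
Step 8. [r4c2∈{2}] r4c2 is down to just 2, so r4c2=2.
Step 9. [r5c4∈{3}] r5c4's peers cover all but 3, so r5c4=3.
Step 10. [r3c1∈{3}] only 3 remains possible at r3c1. So r3c1=3.
Step 11. [r5c1∈{1}] r5c1 is down to just 1, so r5c1=1.
Step 12. [r1c6∈{3}] r1c6 has the single candidate 3, so r1c6=3.
Step 13. [r2c4∈{2}] nothing but 2 survives at r2c4 ⇒ r2c4=2.
Step 14. [r5c3∈{2}] r5c3 is down to just 2, so r5c3=2.
Step 15. [r2c6∈{1}] r2c6's peers cover all but 1 ⇒ r2c6=1.
Step 16. [r4c4∈{4}] r4c4 has the single candidate 4 ⇒ r4c4=4.
Step 17. [r5c5∈{5}] r5c5's peers cover all but 5, so r5c5=5.
Step 18. [r3c6∈{6}] only 6 remains possible at r3c6. So r3c6=6.
Step 19. [r3c3∈{4}] only 4 remains possible at r3c3, so r3c3=4.

Answer: 2 1 6 5 4 3 / 5 4 3 2 6 1 / 3 5 4 1 2 6 / 6 2 1 4 3 5 / 1 6 2 3 5 4 / 4 3 5 6 1 2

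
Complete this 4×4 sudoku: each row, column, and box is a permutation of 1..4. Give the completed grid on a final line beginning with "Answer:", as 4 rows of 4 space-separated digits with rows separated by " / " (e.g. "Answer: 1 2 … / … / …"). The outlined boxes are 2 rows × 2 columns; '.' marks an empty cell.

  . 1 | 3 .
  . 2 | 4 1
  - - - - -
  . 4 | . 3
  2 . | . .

Step 1. [r4c3∈{1}] r4c3 is down to just 1 ⇒ r4c3=1.
Step 2. [r1c1∈{4}] only 4 remains possible at r1c1. So r1c1=4.
Step 3. [r2c1∈{3}] r2c1 is down to just 3. So r2c1=3.
Step 4. [r3c1∈{1}] r3c1's peers cover all but 1 ⇒ r3c1=1.
Step 5. [r1c4∈{2}] nothing but 2 survives at r1c4. So r1c4=2.
Step 6. [r4c4∈{4}] only 4 remains possible at r4c4 ⇒ r4c4=4.
Step 7. [r4c2∈{3}] r4c2 is down to just 3 ⇒ r4c2=3.
Step 8. [r3c3∈{2}] r3c3 is down to just 2. So r3c3=2.

Answer: 4 1 3 2 / 3 2 4 1 / 1 4 2 3 / 2 3 1 4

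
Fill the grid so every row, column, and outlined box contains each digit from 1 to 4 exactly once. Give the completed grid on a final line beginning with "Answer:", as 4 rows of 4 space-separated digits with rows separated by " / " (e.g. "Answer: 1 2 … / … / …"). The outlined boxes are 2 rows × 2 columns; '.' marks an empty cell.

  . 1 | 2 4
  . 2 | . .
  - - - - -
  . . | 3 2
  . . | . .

Step 1. [r4c3∈{1,4}] across col 3, 4 lands solely at r4c3 ⇒ r4c3=4.
Step 2. [r4c4∈{1}] only 1 remains possible at r4c4. So r4c4=1.
Step 3. [r1c1∈{3}] r1c1 has the single candidate 3 ⇒ r1c1=3.
Step 4. [r3c1∈{1,4}] 1 has one home in row 3: r3c1. So r3c1=1.
Step 5. [r2c1∈{4}] r2c1's peers cover all but 4 ⇒ r2c1=4.
Step 6. [r2c3∈{1}] r2c3 has the single candidate 1, so r2c3=1.
Step 7. [r2c4∈{3}] r2c4 has the single candidate 3, so r2c4=3.
Step 8. [r3c2∈{4}] r3c2 is down to just 4, so r3c2=4.
Step 9. [r4c1∈{2}] r4c1 is down to just 2. So r4c1=2.
Step 10. [r4c2∈{3}] only 3 remains possible at r4c2. So r4c2=3.

Answer: 3 1 2 4 / 4 2 1 3 / 1 4 3 2 / 2 3 4 1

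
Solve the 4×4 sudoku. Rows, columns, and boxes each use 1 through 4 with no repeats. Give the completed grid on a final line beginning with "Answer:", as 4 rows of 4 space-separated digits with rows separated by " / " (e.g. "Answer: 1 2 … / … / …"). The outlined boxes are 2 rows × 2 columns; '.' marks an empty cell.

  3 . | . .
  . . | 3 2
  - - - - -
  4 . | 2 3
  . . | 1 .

Step 1. [r1c2∈{1,2,4}] across row 1, 2 lands solely at r1c2, so r1c2=2.
Step 2. [r3c2∈{1}] only 1 remains possible at r3c2, so r3c2=1.
Step 3. [r1c4∈{1,4}] 1 has one home in row 1: r1c4 ⇒ r1c4=1.
Step 4. [r2c1∈{1}] r2c1's peers cover all but 1 ⇒ r2c1=1.
Step 5. [r2c2∈{4}] nothing but 4 survives at r2c2 ⇒ r2c2=4.
Step 6. [r1c3∈{4}] r1c3 is down to just 4, so r1c3=4.
Step 7. [r4c2∈{3}] only 3 remains possible at r4c2 ⇒ r4c2=3.
Step 8. [r4c1∈{2}] r4c1 is down to just 2. So r4c1=2.
Step 9. [r4c4∈{4}] r4c4 has the single candidate 4, so r4c4=4.

Answer: 3 2 4 1 / 1 4 3 2 / 4 1 2 3 / 2 3 1 4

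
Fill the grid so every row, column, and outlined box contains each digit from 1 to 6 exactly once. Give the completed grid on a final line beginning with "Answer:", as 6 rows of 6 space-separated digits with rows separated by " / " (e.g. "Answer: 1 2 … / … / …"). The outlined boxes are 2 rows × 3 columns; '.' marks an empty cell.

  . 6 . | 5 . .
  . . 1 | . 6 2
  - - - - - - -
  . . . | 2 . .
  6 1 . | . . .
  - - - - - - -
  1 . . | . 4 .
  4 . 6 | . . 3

Step 1. [r4c3∈{2,3,4,5}] r4c3 is the only open cell in row 4 admitting 2, so r4c3=2.
Step 2. [r3c6∈{1,4,5,6}] 6 has one home in row 3: r3c6. So r3c6=6.
Step 3. [r3c5∈{1,3,5}] in row 3, 1 fits only at r3c5, so r3c5=1.
Step 4. [r1c5∈{3}] nothing but 3 survives at r1c5. So r1c5=3.
Step 5. [r5c6∈{5}] r5c6's peers cover all but 5 ⇒ r5c6=5.
Step 6. [r3c3∈{3,4,5}] r3c3 is the only open cell in col 3 admitting 5. So r3c3=5.
Step 7. [r2c4∈{4}] nothing but 4 survives at r2c4. So r2c4=4.
Step 8. [r5c2∈{2,3}] row 5 places 2 nowhere but r5c2, so r5c2=2.
Step 9. [r3c1∈{3}] nothing but 3 survives at r3c1. So r3c1=3.
Step 10. [r2c1∈{5}] r2c1's peers cover all but 5, so r2c1=5.
Step 11. [r2c2∈{3}] r2c2's peers cover all but 3 ⇒ r2c2=3.
Step 12. [r5c3∈{3}] nothing but 3 survives at r5c3 ⇒ r5c3=3.
Step 13. [r4c4∈{3}] r4c4 is down to just 3, so r4c4=3.
Step 14. [r4c6∈{4}] r4c6 is down to just 4, so r4c6=4.
Step 15. [r6c4∈{1}] r6c4 is down to just 1, so r6c4=1.
Step 16. [r1c3∈{4}] only 4 remains possible at r1c3 ⇒ r1c3=4.
Step 17. [r1c1∈{2}] r1c1 is down to just 2 ⇒ r1c1=2.
Step 18. [r5c4∈{6}] nothing but 6 survives at r5c4 ⇒ r5c4=6.
Step 19. [r6c2∈{5}] nothing but 5 survives at r6c2, so r6c2=5.
Step 20. [r1c6∈{1}] r1c6 has the single candidate 1. So r1c6=1.
Step 21. [r4c5∈{5}] only 5 remains possible at r4c5. So r4c5=5.
Step 22. [r3c2∈{4}] r3c2 has the single candidate 4, so r3c2=4.
Step 23. [r6c5∈{2}] r6c5 has the single candidate 2 ⇒ r6c5=2.

Answer: 2 6 4 5 3 1 / 5 3 1 4 6 2 / 3 4 5 2 1 6 / 6 1 2 3 5 4 / 1 2 3 6 4 5 / 4 5 6 1 2 3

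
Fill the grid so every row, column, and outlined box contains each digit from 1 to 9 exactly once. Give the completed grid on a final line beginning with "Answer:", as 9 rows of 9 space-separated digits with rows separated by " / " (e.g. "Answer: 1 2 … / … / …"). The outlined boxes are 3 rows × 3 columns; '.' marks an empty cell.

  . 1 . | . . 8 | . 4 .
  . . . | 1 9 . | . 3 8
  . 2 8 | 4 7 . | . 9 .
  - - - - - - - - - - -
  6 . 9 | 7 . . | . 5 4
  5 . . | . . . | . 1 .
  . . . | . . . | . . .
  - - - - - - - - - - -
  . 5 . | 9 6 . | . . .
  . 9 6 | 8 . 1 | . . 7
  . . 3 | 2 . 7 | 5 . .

Step 1. [r6c8∈{2,6,7,8}] 7 has one home in col 8: r6c8, so r6c8=7.
Step 2. [r9c5∈{4}] nothing but 4 survives at r9c5. So r9c5=4.
Step 3. [r7c6∈{3}] r7c6 has the single candidate 3, so r7c6=3.
Step 4. [r4c6∈{2}] only 2 remains possible at r4c6. So r4c6=2.
Step 5. [r2c7∈{2,6,7}] in row 2, 2 fits only at r2c7, so r2c7=2.
Step 6. [r9c2∈{8}] nothing but 8 survives at r9c2. So r9c2=8.
Step 7. [r6c1∈{1,2,3,4,8}] 8 has one home in col 1: r6c1. So r6c1=8.
Step 8. [r4c2∈{3}] r4c2 is down to just 3, so r4c2=3.
Step 9. [r6c2∈{4}] r6c2 has the single candidate 4. So r6c2=4.
Step 10. [r9c9∈{1,6,9}] r9c9 is the only open cell in row 9 admitting 9. So r9c9=9.
Step 11. [r8c8∈{2}] r8c8 has the single candidate 2. So r8c8=2.
Step 12. [r7c9∈{1}] nothing but 1 survives at r7c9. So r7c9=1.
Step 13. [r8c1∈{4}] nothing but 4 survives at r8c1 ⇒ r8c1=4.
Step 14. [r2c1∈{7}] nothing but 7 survives at r2c1. So r2c1=7.
Step 15. [r1c3∈{5}] only 5 remains possible at r1c3, so r1c3=5.
Step 16. [r1c9∈{6}] r1c9 has the single candidate 6 ⇒ r1c9=6.
Step 17. [r1c4∈{3}] nothing but 3 survives at r1c4. So r1c4=3.
Step 18. [r3c6∈{5,6}] row 3 places 6 nowhere but r3c6. So r3c6=6.
Step 19. [r6c4∈{5,6}] r6c4 is the only open cell in col 4 admitting 5, so r6c4=5.
Step 20. [r4c7∈{8}] only 8 remains possible at r4c7. So r4c7=8.
Step 21. [r6c7∈{3,6,9}] r6c7 is the only open cell in row 6 admitting 6. So r6c7=6.
Step 22. [r5c7∈{3,9}] across col 7, 9 lands solely at r5c7, so r5c7=9.
Step 23. [r7c3∈{2,7}] in row 7, 7 fits only at r7c3, so r7c3=7.
Step 24. [r6c3∈{1,2}] 1 has one home in col 3: r6c3. So r6c3=1.
Step 25. [r6c9∈{2,3}] in row 6, 2 fits only at r6c9 ⇒ r6c9=2.
Step 26. [r5c9∈{3}] r5c9 is down to just 3. So r5c9=3.
Step 27. [r3c9∈{5}] r3c9 is down to just 5 ⇒ r3c9=5.
Step 28. [r5c5∈{8}] r5c5's peers cover all but 8. So r5c5=8.
Step 29. [r3c1∈{3}] only 3 remains possible at r3c1. So r3c1=3.
Step 30. [r1c7∈{7}] only 7 remains possible at r1c7. So r1c7=7.
Step 31. [r7c7∈{4}] nothing but 4 survives at r7c7. So r7c7=4.
Step 32. [r1c1∈{9}] r1c1 is down to just 9. So r1c1=9.
Step 33. [r6c5∈{3}] r6c5's peers cover all but 3. So r6c5=3.
Step 34. [r7c1∈{2}] nothing but 2 survives at r7c1, so r7c1=2.
Step 35. [r2c6∈{5}] r2c6's peers cover all but 5 ⇒ r2c6=5.
Step 36. [r7c8∈{8}] nothing but 8 survives at r7c8. So r7c8=8.
Step 37. [r8c5∈{5}] r8c5 has the single candidate 5 ⇒ r8c5=5.
Step 38. [r5c3∈{2}] r5c3 has the single candidate 2, so r5c3=2.
Step 39. [r5c4∈{6}] nothing but 6 survives at r5c4, so r5c4=6.
Step 40. [r2c2∈{6}] only 6 remains possible at r2c2. So r2c2=6.
Step 41. [r9c1∈{1}] r9c1's peers cover all but 1, so r9c1=1.
Step 42. [r2c3∈{4}] r2c3 is down to just 4, so r2c3=4.
Step 43. [r8c7∈{3}] r8c7 has the single candidate 3, so r8c7=3.
Step 44. [r5c2∈{7}] r5c2's peers cover all but 7. So r5c2=7.
Step 45. [r1c5∈{2}] r1c5's peers cover all but 2. So r1c5=2.
Step 46. [r3c7∈{1}] nothing but 1 survives at r3c7. So r3c7=1.
Step 47. [r4c5∈{1}] r4c5's peers cover all but 1 ⇒ r4c5=1.
Step 48. [r9c8∈{6}] r9c8's peers cover all but 6. So r9c8=6.
Step 49. [r5c6∈{4}] nothing but 4 survives at r5c6, so r5c6=4.
Step 50. [r6c6∈{9}] nothing but 9 survives at r6c6. So r6c6=9.

Answer: 9 1 5 3 2 8 7 4 6 / 7 6 4 1 9 5 2 3 8 / 3 2 8 4 7 6 1 9 5 / 6 3 9 7 1 2 8 5 4 / 5 7 2 6 8 4 9 1 3 / 8 4 1 5 3 9 6 7 2 / 2 5 7 9 6 3 4 8 1 / 4 9 6 8 5 1 3 2 7 / 1 8 3 2 4 7 5 6 9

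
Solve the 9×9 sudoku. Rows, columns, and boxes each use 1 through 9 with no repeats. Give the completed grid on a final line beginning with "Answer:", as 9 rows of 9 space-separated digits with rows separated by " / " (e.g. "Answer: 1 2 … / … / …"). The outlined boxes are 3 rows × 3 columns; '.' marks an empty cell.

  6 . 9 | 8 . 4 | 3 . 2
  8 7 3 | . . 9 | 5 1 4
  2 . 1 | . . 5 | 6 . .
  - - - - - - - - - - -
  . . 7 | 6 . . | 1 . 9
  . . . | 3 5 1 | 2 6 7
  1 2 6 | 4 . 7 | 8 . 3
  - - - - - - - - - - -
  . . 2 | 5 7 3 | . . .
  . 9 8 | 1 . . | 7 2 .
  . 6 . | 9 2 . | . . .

Step 1. [r7c1∈{4}] r7c1 has the single candidate 4, so r7c1=4.
Step 2. [r9c3∈{5}] only 5 remains possible at r9c3, so r9c3=5.
Step 3. [r4c2∈{3,4,5,8}] r4c2 is the only open cell in col 2 admitting 3 ⇒ r4c2=3.
Step 4. [r3c8∈{7,8,9}] 9 has one home in row 3: r3c8, so r3c8=9.
Step 5. [r9c8∈{3,4,8}] 3 has one home in col 8: r9c8. So r9c8=3.
Step 6. [r7c9∈{1,6,8}] in row 7, 6 fits only at r7c9. So r7c9=6.
Step 7. [r9c6∈{8}] r9c6's peers cover all but 8, so r9c6=8.
Step 8. [r8c6∈{6}] r8c6's peers cover all but 6 ⇒ r8c6=6.
Step 9. [r6c8∈{5}] r6c8's peers cover all but 5 ⇒ r6c8=5.
Step 10. [r3c2∈{4}] r3c2 is down to just 4. So r3c2=4.
Step 11. [r1c5∈{1}] r1c5's peers cover all but 1, so r1c5=1.
Step 12. [r7c2∈{1}] only 1 remains possible at r7c2 ⇒ r7c2=1.
Step 13. [r8c1∈{3}] r8c1 is down to just 3, so r8c1=3.
Step 14. [r2c5∈{6}] nothing but 6 survives at r2c5 ⇒ r2c5=6.
Step 15. [r6c5∈{9}] nothing but 9 survives at r6c5 ⇒ r6c5=9.
Step 16. [r5c2∈{8}] nothing but 8 survives at r5c2 ⇒ r5c2=8.
Step 17. [r4c6∈{2}] nothing but 2 survives at r4c6. So r4c6=2.
Step 18. [r8c9∈{5}] nothing but 5 survives at r8c9, so r8c9=5.
Step 19. [r2c4∈{2}] nothing but 2 survives at r2c4 ⇒ r2c4=2.
Step 20. [r1c8∈{7}] r1c8's peers cover all but 7, so r1c8=7.
Step 21. [r4c8∈{4}] nothing but 4 survives at r4c8. So r4c8=4.
Step 22. [r4c1∈{5}] nothing but 5 survives at r4c1. So r4c1=5.
Step 23. [r9c1∈{7}] r9c1 has the single candidate 7 ⇒ r9c1=7.
Step 24. [r1c2∈{5}] nothing but 5 survives at r1c2, so r1c2=5.
Step 25. [r5c3∈{4}] only 4 remains possible at r5c3. So r5c3=4.
Step 26. [r9c9∈{1}] r9c9's peers cover all but 1 ⇒ r9c9=1.
Step 27. [r4c5∈{8}] r4c5 is down to just 8, so r4c5=8.
Step 28. [r8c5∈{4}] nothing but 4 survives at r8c5. So r8c5=4.
Step 29. [r7c8∈{8}] r7c8 has the single candidate 8, so r7c8=8.
Step 30. [r3c5∈{3}] nothing but 3 survives at r3c5, so r3c5=3.
Step 31. [r7c7∈{9}] r7c7's peers cover all but 9 ⇒ r7c7=9.
Step 32. [r5c1∈{9}] only 9 remains possible at r5c1. So r5c1=9.
Step 33. [r9c7∈{4}] nothing but 4 survives at r9c7, so r9c7=4.
Step 34. [r3c4∈{7}] nothing but 7 survives at r3c4 ⇒ r3c4=7.
Step 35. [r3c9∈{8}] only 8 remains possible at r3c9 ⇒ r3c9=8.

Answer: 6 5 9 8 1 4 3 7 2 / 8 7 3 2 6 9 5 1 4 / 2 4 1 7 3 5 6 9 8 / 5 3 7 6 8 2 1 4 9 / 9 8 4 3 5 1 2 6 7 / 1 2 6 4 9 7 8 5 3 / 4 1 2 5 7 3 9 8 6 / 3 9 8 1 4 6 7 2 5 / 7 6 5 9 2 8 4 3 1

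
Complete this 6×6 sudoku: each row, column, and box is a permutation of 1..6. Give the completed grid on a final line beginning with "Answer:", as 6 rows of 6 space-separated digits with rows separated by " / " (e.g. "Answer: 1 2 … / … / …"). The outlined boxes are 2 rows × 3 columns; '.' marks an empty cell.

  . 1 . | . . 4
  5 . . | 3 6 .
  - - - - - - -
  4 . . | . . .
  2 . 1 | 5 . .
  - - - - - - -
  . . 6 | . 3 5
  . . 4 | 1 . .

Step 1. [r6c5∈{2}] r6c5 is down to just 2. So r6c5=2.
Step 2. [r3c4∈{2,6}] in col 4, 6 fits only at r3c4. So r3c4=6.
Step 3. [r2c3∈{2}] only 2 remains possible at r2c3, so r2c3=2.
Step 4. [r6c1∈{3}] only 3 remains possible at r6c1. So r6c1=3.
Step 5. [r3c3∈{3,5}] in col 3, 5 fits only at r3c3. So r3c3=5.
Step 6. [r4c6∈{3}] r4c6's peers cover all but 3, so r4c6=3.
Step 7. [r3c6∈{1,2}] across row 3, 2 lands solely at r3c6. So r3c6=2.
Step 8. [r2c6∈{1}] r2c6 has the single candidate 1. So r2c6=1.
Step 9. [r4c5∈{4}] only 4 remains possible at r4c5 ⇒ r4c5=4.
Step 10. [r2c2∈{4}] r2c2's peers cover all but 4, so r2c2=4.
Step 11. [r3c2∈{3}] r3c2's peers cover all but 3, so r3c2=3.
Step 12. [r6c6∈{6}] nothing but 6 survives at r6c6 ⇒ r6c6=6.
Step 13. [r5c4∈{4}] r5c4 is down to just 4, so r5c4=4.
Step 14. [r5c1∈{1}] nothing but 1 survives at r5c1. So r5c1=1.
Step 15. [r1c3∈{3}] only 3 remains possible at r1c3 ⇒ r1c3=3.
Step 16. [r6c2∈{5}] nothing but 5 survives at r6c2. So r6c2=5.
Step 17. [r3c5∈{1}] only 1 remains possible at r3c5, so r3c5=1.
Step 18. [r4c2∈{6}] only 6 remains possible at r4c2 ⇒ r4c2=6.
Step 19. [r1c5∈{5}] nothing but 5 survives at r1c5, so r1c5=5.
Step 20. [r1c1∈{6}] r1c1 has the single candidate 6. So r1c1=6.
Step 21. [r1c4∈{2}] r1c4's peers cover all but 2, so r1c4=2.
Step 22. [r5c2∈{2}] only 2 remains possible at r5c2. So r5c2=2.

Answer: 6 1 3 2 5 4 / 5 4 2 3 6 1 / 4 3 5 6 1 2 / 2 6 1 5 4 3 / 1 2 6 4 3 5 / 3 5 4 1 2 6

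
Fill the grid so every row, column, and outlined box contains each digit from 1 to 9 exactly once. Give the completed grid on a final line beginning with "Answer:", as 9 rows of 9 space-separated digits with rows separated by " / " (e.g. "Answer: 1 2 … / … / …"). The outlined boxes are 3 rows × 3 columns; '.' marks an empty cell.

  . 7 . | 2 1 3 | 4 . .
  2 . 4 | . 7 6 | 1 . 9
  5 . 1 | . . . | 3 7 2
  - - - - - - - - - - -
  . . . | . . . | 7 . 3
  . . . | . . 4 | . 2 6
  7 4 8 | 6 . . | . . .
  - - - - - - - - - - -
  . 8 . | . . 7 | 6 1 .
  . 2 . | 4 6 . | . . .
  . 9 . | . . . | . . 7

Step 1. [r7c5∈{2,3,5,9}] r7c5 is the only open cell in row 7 admitting 2 ⇒ r7c5=2.
Step 2. [r7c4∈{3,5,9}] row 7 places 9 nowhere but r7c4 ⇒ r7c4=9.
Step 3. [r3c4∈{8}] r3c4 has the single candidate 8, so r3c4=8.
Step 4. [r2c8∈{5,8}] across row 2, 8 lands solely at r2c8. So r2c8=8.
Step 5. [r6c5∈{3,5,9}] r6c5 is the only open cell in row 6 admitting 3 ⇒ r6c5=3.
Step 6. [r5c7∈{5,8,9}] 8 has one home in box 6: r5c7 ⇒ r5c7=8.
Step 7. [r9c4∈{1,3,5}] col 4 places 3 nowhere but r9c4, so r9c4=3.
Step 8. [r4c3∈{2,5,6,9}] r4c3 is the only open cell in col 3 admitting 2, so r4c3=2.
Step 9. [r1c9∈{5}] r1c9 is down to just 5, so r1c9=5.
Step 10. [r7c3∈{3,5}] row 7 places 5 nowhere but r7c3. So r7c3=5.
Step 11. [r7c1∈{3,4}] 3 has one home in row 7: r7c1, so r7c1=3.
Step 12. [r8c1∈{1}] r8c1's peers cover all but 1, so r8c1=1.
Step 13. [r5c1∈{9}] r5c1's peers cover all but 9. So r5c1=9.
Step 14. [r5c5∈{5}] r5c5 is down to just 5, so r5c5=5.
Step 15. [r9c6∈{1,5,8}] 1 has one home in row 9: r9c6 ⇒ r9c6=1.
Step 16. [r3c2∈{6}] r3c2 is down to just 6 ⇒ r3c2=6.
Step 17. [r3c6∈{9}] nothing but 9 survives at r3c6, so r3c6=9.
Step 18. [r8c6∈{5,8}] across col 6, 5 lands solely at r8c6 ⇒ r8c6=5.
Step 19. [r4c8∈{4,5,9}] 4 has one home in row 4: r4c8, so r4c8=4.
Step 20. [r9c8∈{5}] r9c8 has the single candidate 5 ⇒ r9c8=5.
Step 21. [r4c4∈{1}] only 1 remains possible at r4c4, so r4c4=1.
Step 22. [r8c7∈{9}] r8c7 is down to just 9, so r8c7=9.
Step 23. [r4c1∈{6}] r4c1's peers cover all but 6, so r4c1=6.
Step 24. [r4c6∈{8}] r4c6 has the single candidate 8. So r4c6=8.
Step 25. [r5c3∈{3}] nothing but 3 survives at r5c3, so r5c3=3.
Step 26. [r9c1∈{4}] r9c1 has the single candidate 4 ⇒ r9c1=4.
Step 27. [r9c3∈{6}] r9c3 has the single candidate 6 ⇒ r9c3=6.
Step 28. [r6c9∈{1}] r6c9 has the single candidate 1. So r6c9=1.
Step 29. [r9c7∈{2}] r9c7 has the single candidate 2. So r9c7=2.
Step 30. [r4c2∈{5}] r4c2 is down to just 5 ⇒ r4c2=5.
Step 31. [r1c8∈{6}] r1c8 is down to just 6. So r1c8=6.
Step 32. [r8c9∈{8}] only 8 remains possible at r8c9 ⇒ r8c9=8.
Step 33. [r1c1∈{8}] only 8 remains possible at r1c1, so r1c1=8.
Step 34. [r6c6∈{2}] r6c6 has the single candidate 2. So r6c6=2.
Step 35. [r9c5∈{8}] nothing but 8 survives at r9c5. So r9c5=8.
Step 36. [r8c8∈{3}] r8c8's peers cover all but 3 ⇒ r8c8=3.
Step 37. [r7c9∈{4}] r7c9's peers cover all but 4, so r7c9=4.
Step 38. [r4c5∈{9}] nothing but 9 survives at r4c5 ⇒ r4c5=9.
Step 39. [r2c4∈{5}] nothing but 5 survives at r2c4 ⇒ r2c4=5.
Step 40. [r3c5∈{4}] nothing but 4 survives at r3c5 ⇒ r3c5=4.
Step 41. [r5c4∈{7}] nothing but 7 survives at r5c4. So r5c4=7.
Step 42. [r6c7∈{5}] only 5 remains possible at r6c7, so r6c7=5.
Step 43. [r2c2∈{3}] r2c2 has the single candidate 3 ⇒ r2c2=3.
Step 44. [r8c3∈{7}] nothing but 7 survives at r8c3. So r8c3=7.
Step 45. [r6c8∈{9}] nothing but 9 survives at r6c8, so r6c8=9.
Step 46. [r5c2∈{1}] r5c2's peers cover all but 1 ⇒ r5c2=1.
Step 47. [r1c3∈{9}] r1c3's peers cover all but 9, so r1c3=9.

Answer: 8 7 9 2 1 3 4 6 5 / 2 3 4 5 7 6 1 8 9 / 5 6 1 8 4 9 3 7 2 / 6 5 2 1 9 8 7 4 3 / 9 1 3 7 5 4 8 2 6 / 7 4 8 6 3 2 5 9 1 / 3 8 5 9 2 7 6 1 4 / 1 2 7 4 6 5 9 3 8 / 4 9 6 3 8 1 2 5 7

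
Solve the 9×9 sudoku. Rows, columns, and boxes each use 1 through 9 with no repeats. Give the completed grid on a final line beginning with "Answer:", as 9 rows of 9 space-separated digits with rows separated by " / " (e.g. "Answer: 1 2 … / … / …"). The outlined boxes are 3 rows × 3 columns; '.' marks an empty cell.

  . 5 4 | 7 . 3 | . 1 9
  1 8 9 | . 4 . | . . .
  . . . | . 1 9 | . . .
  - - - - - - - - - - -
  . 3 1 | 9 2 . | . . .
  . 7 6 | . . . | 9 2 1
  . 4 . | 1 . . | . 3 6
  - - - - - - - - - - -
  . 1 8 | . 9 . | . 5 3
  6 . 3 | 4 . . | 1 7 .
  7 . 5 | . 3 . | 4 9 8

Step 1. [r4c6∈{4,5,6,7,8}] across row 4, 6 lands solely at r4c6. So r4c6=6.
Step 2. [r1c1∈{2}] only 2 remains possible at r1c1, so r1c1=2.
Step 3. [r2c8∈{6}] r2c8 has the single candidate 6, so r2c8=6.
Step 4. [r1c7∈{8}] nothing but 8 survives at r1c7. So r1c7=8.
Step 5. [r8c9∈{2}] only 2 remains possible at r8c9 ⇒ r8c9=2.
Step 6. [r3c4∈{2,5,6,8}] 8 has one home in row 3: r3c4, so r3c4=8.
Step 7. [r6c5∈{5,7,8}] in col 5, 7 fits only at r6c5. So r6c5=7.
Step 8. [r6c7∈{5}] nothing but 5 survives at r6c7, so r6c7=5.
Step 9. [r6c6∈{8}] r6c6 is down to just 8, so r6c6=8.
Step 10. [r5c5∈{5}] only 5 remains possible at r5c5, so r5c5=5.
Step 11. [r3c9∈{4,5,7}] in row 3, 5 fits only at r3c9 ⇒ r3c9=5.
Step 12. [r2c9∈{7}] r2c9 is down to just 7, so r2c9=7.
Step 13. [r2c7∈{2,3}] across row 2, 3 lands solely at r2c7 ⇒ r2c7=3.
Step 14. [r4c8∈{4,8}] col 8 places 8 nowhere but r4c8. So r4c8=8.
Step 15. [r9c4∈{2,6}] r9c4 is the only open cell in row 9 admitting 6. So r9c4=6.
Step 16. [r7c4∈{2}] r7c4's peers cover all but 2, so r7c4=2.
Step 17. [r2c4∈{5}] only 5 remains possible at r2c4. So r2c4=5.
Step 18. [r5c6∈{4}] nothing but 4 survives at r5c6. So r5c6=4.
Step 19. [r2c6∈{2}] only 2 remains possible at r2c6 ⇒ r2c6=2.
Step 20. [r9c6∈{1}] r9c6's peers cover all but 1 ⇒ r9c6=1.
Step 21. [r8c6∈{5}] only 5 remains possible at r8c6 ⇒ r8c6=5.
Step 22. [r7c7∈{6}] r7c7 is down to just 6 ⇒ r7c7=6.
Step 23. [r1c5∈{6}] r1c5 has the single candidate 6. So r1c5=6.
Step 24. [r4c9∈{4}] r4c9 has the single candidate 4, so r4c9=4.
Step 25. [r7c6∈{7}] nothing but 7 survives at r7c6 ⇒ r7c6=7.
Step 26. [r9c2∈{2}] nothing but 2 survives at r9c2 ⇒ r9c2=2.
Step 27. [r3c7∈{2}] r3c7's peers cover all but 2. So r3c7=2.
Step 28. [r3c3∈{7}] r3c3 has the single candidate 7, so r3c3=7.
Step 29. [r4c7∈{7}] only 7 remains possible at r4c7, so r4c7=7.
Step 30. [r4c1∈{5}] only 5 remains possible at r4c1, so r4c1=5.
Step 31. [r3c2∈{6}] r3c2 has the single candidate 6, so r3c2=6.
Step 32. [r6c1∈{9}] r6c1 is down to just 9. So r6c1=9.
Step 33. [r5c1∈{8}] r5c1 is down to just 8. So r5c1=8.
Step 34. [r3c1∈{3}] only 3 remains possible at r3c1. So r3c1=3.
Step 35. [r8c5∈{8}] r8c5 has the single candidate 8 ⇒ r8c5=8.
Step 36. [r7c1∈{4}] r7c1's peers cover all but 4. So r7c1=4.
Step 37. [r5c4∈{3}] r5c4's peers cover all but 3. So r5c4=3.
Step 38. [r6c3∈{2}] r6c3 is down to just 2. So r6c3=2.
Step 39. [r3c8∈{4}] r3c8's peers cover all but 4 ⇒ r3c8=4.
Step 40. [r8c2∈{9}] nothing but 9 survives at r8c2, so r8c2=9.

Answer: 2 5 4 7 6 3 8 1 9 / 1 8 9 5 4 2 3 6 7 / 3 6 7 8 1 9 2 4 5 / 5 3 1 9 2 6 7 8 4 / 8 7 6 3 5 4 9 2 1 / 9 4 2 1 7 8 5 3 6 / 4 1 8 2 9 7 6 5 3 / 6 9 3 4 8 5 1 7 2 / 7 2 5 6 3 1 4 9 8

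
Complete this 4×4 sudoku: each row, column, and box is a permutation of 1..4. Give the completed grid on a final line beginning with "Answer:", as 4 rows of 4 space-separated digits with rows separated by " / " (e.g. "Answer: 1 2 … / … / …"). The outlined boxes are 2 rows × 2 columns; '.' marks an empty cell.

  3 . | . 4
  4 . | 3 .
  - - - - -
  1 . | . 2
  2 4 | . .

Step 1. [r2c4∈{1}] r2c4 is down to just 1, so r2c4=1.
Step 2. [r1c2∈{1,2}] r1c2 is the only open cell in row 1 admitting 1. So r1c2=1.
Step 3. [r2c2∈{2}] r2c2 is down to just 2. So r2c2=2.
Step 4. [r3c3∈{4}] r3c3's peers cover all but 4 ⇒ r3c3=4.
Step 5. [r3c2∈{3}] nothing but 3 survives at r3c2, so r3c2=3.
Step 6. [r1c3∈{2}] r1c3 is down to just 2, so r1c3=2.
Step 7. [r4c4∈{3}] r4c4's peers cover all but 3 ⇒ r4c4=3.
Step 8. [r4c3∈{1}] r4c3's peers cover all but 1, so r4c3=1.

Answer: 3 1 2 4 / 4 2 3 1 / 1 3 4 2 / 2 4 1 3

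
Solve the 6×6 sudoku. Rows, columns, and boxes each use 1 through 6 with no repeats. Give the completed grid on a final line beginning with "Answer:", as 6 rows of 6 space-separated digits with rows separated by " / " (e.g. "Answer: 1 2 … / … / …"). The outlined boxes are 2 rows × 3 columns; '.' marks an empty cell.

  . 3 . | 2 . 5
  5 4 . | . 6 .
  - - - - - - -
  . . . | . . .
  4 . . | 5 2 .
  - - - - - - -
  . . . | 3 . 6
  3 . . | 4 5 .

Step 1. [r5c5∈{1}] nothing but 1 survives at r5c5, so r5c5=1.
Step 2. [r5c1∈{2}] r5c1's peers cover all but 2, so r5c1=2.
Step 3. [r3c2∈{1,2,5,6}] across col 2, 2 lands solely at r3c2. So r3c2=2.
Step 4. [r3c5∈{3,4}] across col 5, 3 lands solely at r3c5, so r3c5=3.
Step 5. [r4c6∈{1}] r4c6 has the single candidate 1 ⇒ r4c6=1.
Step 6. [r4c2∈{6}] r4c2's peers cover all but 6, so r4c2=6.
Step 7. [r3c1∈{1}] r3c1's peers cover all but 1 ⇒ r3c1=1.
Step 8. [r1c3∈{1,6}] row 1 places 1 nowhere but r1c3, so r1c3=1.
Step 9. [r5c3∈{4,5}] 4 has one home in row 5: r5c3, so r5c3=4.
Step 10. [r3c4∈{6}] nothing but 6 survives at r3c4, so r3c4=6.
Step 11. [r2c3∈{2}] r2c3's peers cover all but 2, so r2c3=2.
Step 12. [r2c6∈{3}] r2c6's peers cover all but 3 ⇒ r2c6=3.
Step 13. [r3c6∈{4}] r3c6 is down to just 4. So r3c6=4.
Step 14. [r6c6∈{2}] only 2 remains possible at r6c6. So r6c6=2.
Step 15. [r6c3∈{6}] r6c3 has the single candidate 6 ⇒ r6c3=6.
Step 16. [r1c5∈{4}] r1c5 has the single candidate 4. So r1c5=4.
Step 17. [r5c2∈{5}] r5c2's peers cover all but 5, so r5c2=5.
Step 18. [r6c2∈{1}] r6c2 is down to just 1, so r6c2=1.
Step 19. [r1c1∈{6}] r1c1 has the single candidate 6 ⇒ r1c1=6.
Step 20. [r4c3∈{3}] nothing but 3 survives at r4c3, so r4c3=3.
Step 21. [r3c3∈{5}] r3c3 has the single candidate 5, so r3c3=5.
Step 22. [r2c4∈{1}] r2c4 has the single candidate 1 ⇒ r2c4=1.

Answer: 6 3 1 2 4 5 / 5 4 2 1 6 3 / 1 2 5 6 3 4 / 4 6 3 5 2 1 / 2 5 4 3 1 6 / 3 1 6 4 5 2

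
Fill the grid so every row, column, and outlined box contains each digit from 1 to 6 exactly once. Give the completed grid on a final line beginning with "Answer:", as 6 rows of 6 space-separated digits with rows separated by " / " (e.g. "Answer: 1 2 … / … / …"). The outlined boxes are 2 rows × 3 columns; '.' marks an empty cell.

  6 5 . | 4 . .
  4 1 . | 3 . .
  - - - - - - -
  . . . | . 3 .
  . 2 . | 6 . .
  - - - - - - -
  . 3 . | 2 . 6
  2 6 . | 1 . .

Step 1. [r3c4∈{5}] r3c4 has the single candidate 5, so r3c4=5.
Step 2. [r3c1∈{1}] r3c1's peers cover all but 1. So r3c1=1.
Step 3. [r5c1∈{5}] r5c1 is down to just 5, so r5c1=5.
Step 4. [r6c3∈{4}] nothing but 4 survives at r6c3. So r6c3=4.
Step 5. [r2c3∈{2}] nothing but 2 survives at r2c3 ⇒ r2c3=2.
Step 6. [r3c6∈{2,4}] across row 3, 2 lands solely at r3c6 ⇒ r3c6=2.
Step 7. [r6c5∈{5}] nothing but 5 survives at r6c5. So r6c5=5.
Step 8. [r1c6∈{1}] r1c6 is down to just 1. So r1c6=1.
Step 9. [r4c3∈{3,5}] in row 4, 5 fits only at r4c3 ⇒ r4c3=5.
Step 10. [r5c5∈{4}] r5c5's peers cover all but 4 ⇒ r5c5=4.
Step 11. [r4c5∈{1}] r4c5 is down to just 1. So r4c5=1.
Step 12. [r4c6∈{4}] r4c6 is down to just 4, so r4c6=4.
Step 13. [r1c3∈{3}] r1c3's peers cover all but 3. So r1c3=3.
Step 14. [r4c1∈{3}] r4c1 is down to just 3. So r4c1=3.
Step 15. [r2c6∈{5}] only 5 remains possible at r2c6. So r2c6=5.
Step 16. [r2c5∈{6}] only 6 remains possible at r2c5. So r2c5=6.
Step 17. [r6c6∈{3}] nothing but 3 survives at r6c6. So r6c6=3.
Step 18. [r3c3∈{6}] nothing but 6 survives at r3c3, so r3c3=6.
Step 19. [r1c5∈{2}] r1c5 is down to just 2. So r1c5=2.
Step 20. [r3c2∈{4}] r3c2 has the single candidate 4, so r3c2=4.
Step 21. [r5c3∈{1}] r5c3 has the single candidate 1, so r5c3=1.

Answer: 6 5 3 4 2 1 / 4 1 2 3 6 5 / 1 4 6 5 3 2 / 3 2 5 6 1 4 / 5 3 1 2 4 6 / 2 6 4 1 5 3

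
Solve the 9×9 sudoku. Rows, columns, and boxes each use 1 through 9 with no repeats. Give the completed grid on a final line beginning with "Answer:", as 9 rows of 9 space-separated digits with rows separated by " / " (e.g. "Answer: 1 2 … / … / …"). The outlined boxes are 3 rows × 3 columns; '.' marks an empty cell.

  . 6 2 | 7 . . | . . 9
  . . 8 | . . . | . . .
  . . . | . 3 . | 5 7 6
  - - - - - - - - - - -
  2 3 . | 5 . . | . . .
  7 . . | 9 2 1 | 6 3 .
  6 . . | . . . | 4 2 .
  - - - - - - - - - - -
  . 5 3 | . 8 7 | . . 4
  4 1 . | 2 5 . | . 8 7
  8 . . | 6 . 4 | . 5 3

Step 1. [r7c1∈{9}] r7c1's peers cover all but 9. So r7c1=9.
Step 2. [r4c5∈{4,6,7}] 4 has one home in box 5: r4c5 ⇒ r4c5=4.
Step 3. [r1c5∈{1}] nothing but 1 survives at r1c5. So r1c5=1.
Step 4. [r9c7∈{1,2,9}] across row 9, 1 lands solely at r9c7 ⇒ r9c7=1.
Step 5. [r2c4∈{4}] r2c4 has the single candidate 4. So r2c4=4.
Step 6. [r1c7∈{3,8}] box 3 places 8 nowhere but r1c7. So r1c7=8.
Step 7. [r4c8∈{1,9}] across col 8, 9 lands solely at r4c8, so r4c8=9.
Step 8. [r4c3∈{1}] r4c3 is down to just 1 ⇒ r4c3=1.
Step 9. [r3c6∈{2,8,9}] row 3 places 2 nowhere but r3c6, so r3c6=2.
Step 10. [r6c9∈{1,5,8}] 1 has one home in row 6: r6c9, so r6c9=1.
Step 11. [r1c1∈{3,5}] in row 1, 3 fits only at r1c1 ⇒ r1c1=3.
Step 12. [r5c9∈{5,8}] r5c9 is the only open cell in col 9 admitting 5, so r5c9=5.
Step 13. [r8c6∈{3,9}] row 8 places 3 nowhere but r8c6 ⇒ r8c6=3.
Step 14. [r2c6∈{5,6,9}] col 6 places 9 nowhere but r2c6. So r2c6=9.
Step 15. [r6c6∈{8}] r6c6's peers cover all but 8 ⇒ r6c6=8.
Step 16. [r6c2∈{9}] r6c2's peers cover all but 9. So r6c2=9.
Step 17. [r3c2∈{4}] r3c2 is down to just 4 ⇒ r3c2=4.
Step 18. [r2c9∈{2}] nothing but 2 survives at r2c9, so r2c9=2.
Step 19. [r2c2∈{7}] only 7 remains possible at r2c2, so r2c2=7.
Step 20. [r3c1∈{1}] r3c1 has the single candidate 1, so r3c1=1.
Step 21. [r1c6∈{5}] r1c6 has the single candidate 5, so r1c6=5.
Step 22. [r4c9∈{8}] r4c9's peers cover all but 8 ⇒ r4c9=8.
Step 23. [r2c1∈{5}] only 5 remains possible at r2c1. So r2c1=5.
Step 24. [r7c8∈{6}] only 6 remains possible at r7c8. So r7c8=6.
Step 25. [r8c7∈{9}] nothing but 9 survives at r8c7, so r8c7=9.
Step 26. [r2c8∈{1}] nothing but 1 survives at r2c8 ⇒ r2c8=1.
Step 27. [r1c8∈{4}] only 4 remains possible at r1c8. So r1c8=4.
Step 28. [r9c5∈{9}] r9c5 is down to just 9 ⇒ r9c5=9.
Step 29. [r7c4∈{1}] r7c4 has the single candidate 1 ⇒ r7c4=1.
Step 30. [r4c6∈{6}] r4c6's peers cover all but 6, so r4c6=6.
Step 31. [r9c2∈{2}] only 2 remains possible at r9c2. So r9c2=2.
Step 32. [r3c3∈{9}] r3c3 is down to just 9 ⇒ r3c3=9.
Step 33. [r5c2∈{8}] r5c2 is down to just 8. So r5c2=8.
Step 34. [r6c5∈{7}] r6c5 has the single candidate 7. So r6c5=7.
Step 35. [r7c7∈{2}] only 2 remains possible at r7c7 ⇒ r7c7=2.
Step 36. [r6c4∈{3}] r6c4 is down to just 3. So r6c4=3.
Step 37. [r9c3∈{7}] nothing but 7 survives at r9c3 ⇒ r9c3=7.
Step 38. [r2c7∈{3}] r2c7's peers cover all but 3 ⇒ r2c7=3.
Step 39. [r8c3∈{6}] r8c3 has the single candidate 6, so r8c3=6.
Step 40. [r3c4∈{8}] only 8 remains possible at r3c4 ⇒ r3c4=8.
Step 41. [r5c3∈{4}] nothing but 4 survives at r5c3 ⇒ r5c3=4.
Step 42. [r4c7∈{7}] r4c7's peers cover all but 7. So r4c7=7.
Step 43. [r2c5∈{6}] r2c5's peers cover all but 6 ⇒ r2c5=6.
Step 44. [r6c3∈{5}] nothing but 5 survives at r6c3, so r6c3=5.

Answer: 3 6 2 7 1 5 8 4 9 / 5 7 8 4 6 9 3 1 2 / 1 4 9 8 3 2 5 7 6 / 2 3 1 5 4 6 7 9 8 / 7 8 4 9 2 1 6 3 5 / 6 9 5 3 7 8 4 2 1 / 9 5 3 1 8 7 2 6 4 / 4 1 6 2 5 3 9 8 7 / 8 2 7 6 9 4 1 5 3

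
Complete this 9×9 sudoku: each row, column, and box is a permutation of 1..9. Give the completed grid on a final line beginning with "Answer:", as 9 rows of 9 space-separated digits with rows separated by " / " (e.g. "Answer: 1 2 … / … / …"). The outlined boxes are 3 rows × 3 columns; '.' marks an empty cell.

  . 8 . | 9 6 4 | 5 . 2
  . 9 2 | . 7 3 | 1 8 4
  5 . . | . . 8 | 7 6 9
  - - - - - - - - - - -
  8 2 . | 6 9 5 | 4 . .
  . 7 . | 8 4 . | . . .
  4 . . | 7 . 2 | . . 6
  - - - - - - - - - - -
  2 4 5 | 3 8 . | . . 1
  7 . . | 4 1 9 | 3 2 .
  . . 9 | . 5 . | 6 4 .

Step 1. [r5c1∈{1,3,6,9}] across col 1, 9 lands solely at r5c1, so r5c1=9.
Step 2. [r1c8∈{3}] r1c8 is down to just 3. So r1c8=3.
Step 3. [r1c1∈{1}] nothing but 1 survives at r1c1. So r1c1=1.
Step 4. [r6c2∈{1,3,5}] col 2 places 5 nowhere but r6c2 ⇒ r6c2=5.
Step 5. [r5c3∈{1,3,6}] 6 has one home in row 5: r5c3. So r5c3=6.
Step 6. [r5c9∈{3,5}] r5c9 is the only open cell in row 5 admitting 3 ⇒ r5c9=3.
Step 7. [r4c3∈{1,3}] row 4 places 3 nowhere but r4c3. So r4c3=3.
Step 8. [r4c8∈{1,7}] in row 4, 1 fits only at r4c8. So r4c8=1.
Step 9. [r7c8∈{7,9}] 7 has one home in col 8: r7c8 ⇒ r7c8=7.
Step 10. [r9c1∈{3}] r9c1 is down to just 3 ⇒ r9c1=3.
Step 11. [r3c5∈{2}] nothing but 2 survives at r3c5 ⇒ r3c5=2.
Step 12. [r9c9∈{8}] only 8 remains possible at r9c9. So r9c9=8.
Step 13. [r6c8∈{9}] r6c8's peers cover all but 9, so r6c8=9.
Step 14. [r6c3∈{1}] nothing but 1 survives at r6c3, so r6c3=1.
Step 15. [r7c6∈{6}] r7c6 is down to just 6. So r7c6=6.
Step 16. [r3c4∈{1}] only 1 remains possible at r3c4. So r3c4=1.
Step 17. [r8c9∈{5}] r8c9 has the single candidate 5 ⇒ r8c9=5.
Step 18. [r2c4∈{5}] r2c4's peers cover all but 5 ⇒ r2c4=5.
Step 19. [r3c3∈{4}] r3c3's peers cover all but 4. So r3c3=4.
Step 20. [r8c3∈{8}] r8c3 has the single candidate 8, so r8c3=8.
Step 21. [r1c3∈{7}] only 7 remains possible at r1c3 ⇒ r1c3=7.
Step 22. [r6c5∈{3}] r6c5 has the single candidate 3, so r6c5=3.
Step 23. [r9c4∈{2}] r9c4 is down to just 2, so r9c4=2.
Step 24. [r5c6∈{1}] r5c6 is down to just 1, so r5c6=1.
Step 25. [r8c2∈{6}] only 6 remains possible at r8c2. So r8c2=6.
Step 26. [r7c7∈{9}] nothing but 9 survives at r7c7. So r7c7=9.
Step 27. [r4c9∈{7}] nothing but 7 survives at r4c9. So r4c9=7.
Step 28. [r9c2∈{1}] r9c2 has the single candidate 1 ⇒ r9c2=1.
Step 29. [r9c6∈{7}] r9c6's peers cover all but 7. So r9c6=7.
Step 30. [r3c2∈{3}] r3c2's peers cover all but 3. So r3c2=3.
Step 31. [r2c1∈{6}] r2c1's peers cover all but 6, so r2c1=6.
Step 32. [r5c7∈{2}] r5c7 is down to just 2, so r5c7=2.
Step 33. [r6c7∈{8}] r6c7's peers cover all but 8. So r6c7=8.
Step 34. [r5c8∈{5}] r5c8's peers cover all but 5, so r5c8=5.

Answer: 1 8 7 9 6 4 5 3 2 / 6 9 2 5 7 3 1 8 4 / 5 3 4 1 2 8 7 6 9 / 8 2 3 6 9 5 4 1 7 / 9 7 6 8 4 1 2 5 3 / 4 5 1 7 3 2 8 9 6 / 2 4 5 3 8 6 9 7 1 / 7 6 8 4 1 9 3 2 5 / 3 1 9 2 5 7 6 4 8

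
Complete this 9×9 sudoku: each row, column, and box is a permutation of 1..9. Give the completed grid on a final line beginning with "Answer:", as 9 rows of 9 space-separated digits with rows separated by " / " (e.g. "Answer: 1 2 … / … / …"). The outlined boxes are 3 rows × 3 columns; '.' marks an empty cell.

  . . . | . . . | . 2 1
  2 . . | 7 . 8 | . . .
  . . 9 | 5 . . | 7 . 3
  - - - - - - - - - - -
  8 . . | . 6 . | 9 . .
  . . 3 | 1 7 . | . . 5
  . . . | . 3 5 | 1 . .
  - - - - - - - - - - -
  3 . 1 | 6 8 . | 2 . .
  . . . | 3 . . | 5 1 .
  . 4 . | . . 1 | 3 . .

Step 1. [r7c2∈{5,7,9}] 5 has one home in row 7: r7c2 ⇒ r7c2=5.
Step 2. [r6c4∈{2,4,8,9}] col 4 places 8 nowhere but r6c4 ⇒ r6c4=8.
Step 3. [r5c6∈{2,4,9}] in box 5, 9 fits only at r5c6. So r5c6=9.
Step 4. [r5c2∈{2,6}] in row 5, 2 fits only at r5c2, so r5c2=2.
Step 5. [r3c1∈{1,4,6}] across col 1, 1 lands solely at r3c1. So r3c1=1.
Step 6. [r1c1∈{4,5,6,7}] r1c1 is the only open cell in col 1 admitting 5 ⇒ r1c1=5.
Step 7. [r6c9∈{2,4,6,7}] 2 has one home in row 6: r6c9, so r6c9=2.
Step 8. [r1c6∈{3,4,6}] in col 6, 3 fits only at r1c6. So r1c6=3.
Step 9. [r3c6∈{2,4,6}] 6 has one home in col 6: r3c6 ⇒ r3c6=6.
Step 10. [r3c2∈{8}] r3c2's peers cover all but 8. So r3c2=8.
Step 11. [r3c8∈{4}] r3c8 has the single candidate 4. So r3c8=4.
Step 12. [r2c7∈{6}] r2c7 has the single candidate 6, so r2c7=6.
Step 13. [r2c9∈{9}] nothing but 9 survives at r2c9 ⇒ r2c9=9.
Step 14. [r2c3∈{4}] nothing but 4 survives at r2c3, so r2c3=4.
Step 15. [r6c1∈{4,6,7,9}] across row 6, 4 lands solely at r6c1 ⇒ r6c1=4.
Step 16. [r5c1∈{6}] r5c1's peers cover all but 6, so r5c1=6.
Step 17. [r6c3∈{7}] r6c3 has the single candidate 7 ⇒ r6c3=7.
Step 18. [r1c3∈{6}] r1c3 is down to just 6 ⇒ r1c3=6.
Step 19. [r8c2∈{6,7,9}] in col 2, 6 fits only at r8c2 ⇒ r8c2=6.
Step 20. [r9c9∈{6,7,8}] across col 9, 6 lands solely at r9c9 ⇒ r9c9=6.
Step 21. [r8c9∈{4,7,8}] r8c9 is the only open cell in col 9 admitting 8. So r8c9=8.
Step 22. [r7c9∈{4,7}] box 9 places 4 nowhere but r7c9 ⇒ r7c9=4.
Step 23. [r8c3∈{2}] only 2 remains possible at r8c3. So r8c3=2.
Step 24. [r9c5∈{2,5,9}] row 9 places 5 nowhere but r9c5, so r9c5=5.
Step 25. [r7c8∈{7,9}] 9 has one home in row 7: r7c8 ⇒ r7c8=9.
Step 26. [r9c4∈{2,9}] across row 9, 2 lands solely at r9c4, so r9c4=2.
Step 27. [r8c5∈{4,9}] 9 has one home in box 8: r8c5. So r8c5=9.
Step 28. [r8c1∈{7}] nothing but 7 survives at r8c1 ⇒ r8c1=7.
Step 29. [r4c4∈{4}] r4c4 has the single candidate 4 ⇒ r4c4=4.
Step 30. [r1c7∈{8}] nothing but 8 survives at r1c7. So r1c7=8.
Step 31. [r4c9∈{7}] r4c9 has the single candidate 7. So r4c9=7.
Step 32. [r4c8∈{3}] r4c8 has the single candidate 3, so r4c8=3.
Step 33. [r1c4∈{9}] r1c4's peers cover all but 9 ⇒ r1c4=9.
Step 34. [r6c8∈{6}] r6c8 has the single candidate 6. So r6c8=6.
Step 35. [r5c8∈{8}] r5c8 is down to just 8, so r5c8=8.
Step 36. [r4c2∈{1}] r4c2 has the single candidate 1. So r4c2=1.
Step 37. [r2c8∈{5}] r2c8's peers cover all but 5 ⇒ r2c8=5.
Step 38. [r4c3∈{5}] r4c3's peers cover all but 5. So r4c3=5.
Step 39. [r9c8∈{7}] only 7 remains possible at r9c8. So r9c8=7.
Step 40. [r9c3∈{8}] r9c3's peers cover all but 8. So r9c3=8.
Step 41. [r5c7∈{4}] only 4 remains possible at r5c7 ⇒ r5c7=4.
Step 42. [r7c6∈{7}] r7c6 has the single candidate 7. So r7c6=7.
Step 43. [r2c5∈{1}] nothing but 1 survives at r2c5, so r2c5=1.
Step 44. [r3c5∈{2}] nothing but 2 survives at r3c5. So r3c5=2.
Step 45. [r2c2∈{3}] only 3 remains possible at r2c2. So r2c2=3.
Step 46. [r1c5∈{4}] nothing but 4 survives at r1c5, so r1c5=4.
Step 47. [r4c6∈{2}] r4c6 has the single candidate 2. So r4c6=2.
Step 48. [r9c1∈{9}] only 9 remains possible at r9c1, so r9c1=9.
Step 49. [r1c2∈{7}] only 7 remains possible at r1c2 ⇒ r1c2=7.
Step 50. [r8c6∈{4}] r8c6's peers cover all but 4 ⇒ r8c6=4.
Step 51. [r6c2∈{9}] r6c2's peers cover all but 9. So r6c2=9.

Answer: 5 7 6 9 4 3 8 2 1 / 2 3 4 7 1 8 6 5 9 / 1 8 9 5 2 6 7 4 3 / 8 1 5 4 6 2 9 3 7 / 6 2 3 1 7 9 4 8 5 / 4 9 7 8 3 5 1 6 2 / 3 5 1 6 8 7 2 9 4 / 7 6 2 3 9 4 5 1 8 / 9 4 8 2 5 1 3 7 6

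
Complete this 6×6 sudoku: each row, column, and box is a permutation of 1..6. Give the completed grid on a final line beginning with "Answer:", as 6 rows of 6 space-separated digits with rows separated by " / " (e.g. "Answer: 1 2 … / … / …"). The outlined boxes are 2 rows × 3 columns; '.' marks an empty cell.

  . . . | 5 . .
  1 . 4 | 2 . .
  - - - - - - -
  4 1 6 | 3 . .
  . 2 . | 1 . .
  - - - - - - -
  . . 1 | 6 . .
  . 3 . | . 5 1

Step 1. [r1c2∈{6}] only 6 remains possible at r1c2 ⇒ r1c2=6.
Step 2. [r4c3∈{3,5}] r4c3 is the only open cell in col 3 admitting 5 ⇒ r4c3=5.
Step 3. [r1c3∈{2,3}] col 3 places 3 nowhere but r1c3. So r1c3=3.
Step 4. [r5c2∈{4,5}] col 2 places 4 nowhere but r5c2. So r5c2=4.
Step 5. [r3c5∈{2}] nothing but 2 survives at r3c5 ⇒ r3c5=2.
Step 6. [r1c6∈{4}] r1c6 has the single candidate 4. So r1c6=4.
Step 7. [r4c6∈{6}] r4c6's peers cover all but 6 ⇒ r4c6=6.
Step 8. [r1c1∈{2}] only 2 remains possible at r1c1. So r1c1=2.
Step 9. [r2c6∈{3}] r2c6's peers cover all but 3. So r2c6=3.
Step 10. [r4c1∈{3}] r4c1 has the single candidate 3 ⇒ r4c1=3.
Step 11. [r6c4∈{4}] r6c4's peers cover all but 4 ⇒ r6c4=4.
Step 12. [r2c2∈{5}] nothing but 5 survives at r2c2, so r2c2=5.
Step 13. [r6c1∈{6}] only 6 remains possible at r6c1, so r6c1=6.
Step 14. [r1c5∈{1}] only 1 remains possible at r1c5 ⇒ r1c5=1.
Step 15. [r5c5∈{3}] r5c5 is down to just 3, so r5c5=3.
Step 16. [r5c1∈{5}] r5c1 is down to just 5 ⇒ r5c1=5.
Step 17. [r6c3∈{2}] only 2 remains possible at r6c3 ⇒ r6c3=2.
Step 18. [r5c6∈{2}] nothing but 2 survives at r5c6. So r5c6=2.
Step 19. [r4c5∈{4}] r4c5 is down to just 4 ⇒ r4c5=4.
Step 20. [r3c6∈{5}] r3c6's peers cover all but 5 ⇒ r3c6=5.
Step 21. [r2c5∈{6}] r2c5 is down to just 6, so r2c5=6.

Answer: 2 6 3 5 1 4 / 1 5 4 2 6 3 / 4 1 6 3 2 5 / 3 2 5 1 4 6 / 5 4 1 6 3 2 / 6 3 2 4 5 1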